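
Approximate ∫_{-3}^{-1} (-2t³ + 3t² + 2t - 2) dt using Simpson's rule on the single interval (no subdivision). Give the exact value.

S = (b−a)/6 · [f(-3) + 4f(-2) + f(-1)] = 0.333333·[73 + 4·22 + 1] = 54.

54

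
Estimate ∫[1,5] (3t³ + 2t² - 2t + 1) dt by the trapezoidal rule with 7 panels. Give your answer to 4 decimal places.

536.9796

h = (5 − 1)/7 = 0.571429.
Nodes t₀,…,t₇ = 1, 1.571429, 2.142857, 2.714286, 3.285714, 3.857143, 4.428571, 5.
f(t) = 3t³ + 2t² - 2t + 1: f₀=4, f₁=14.437318, f₂=35.416910, f₃=70.297376, f₄=122.437318, f₅=195.195335, f₆=291.930029, f₇=416.
(h/2)·[f₀ + 2f₁ + 2f₂ + 2f₃ + 2f₄ + 2f₅ + 2f₆ + f₇] = 0.285714·(1879.428571) = 536.9796.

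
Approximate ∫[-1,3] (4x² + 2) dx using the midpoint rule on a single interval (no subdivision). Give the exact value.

24

M = (b−a)·f(1) = 4·(6) = 24.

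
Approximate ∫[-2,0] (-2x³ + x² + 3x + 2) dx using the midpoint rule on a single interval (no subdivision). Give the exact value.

4

M = (b−a)·f(-1) = 2·(2) = 4.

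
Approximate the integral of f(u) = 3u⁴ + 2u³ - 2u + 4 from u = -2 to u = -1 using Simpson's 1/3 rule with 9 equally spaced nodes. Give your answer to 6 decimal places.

18.100098

h = (-1 − (-2))/8 = 0.125.
Nodes u₀,…,u₈ = -2, -1.875, -1.75, -1.625, -1.5, -1.375, -1.25, -1.125, -1.
f(u) = 3u⁴ + 2u³ - 2u + 4: f₀=40, f₁=31.645263671875, f₂=24.91796875, f₃=19.586669921875, f₄=15.4375, f₅=12.274169921875, f₆=9.91796875, f₇=8.207763671875, f₈=7.
(h/3)·[f₀ + 4f₁ + 2f₂ + 4f₃ + 2f₄ + 4f₅ + 2f₆ + 4f₇ + f₈] = 0.041667·(434.40234375) = 18.100098.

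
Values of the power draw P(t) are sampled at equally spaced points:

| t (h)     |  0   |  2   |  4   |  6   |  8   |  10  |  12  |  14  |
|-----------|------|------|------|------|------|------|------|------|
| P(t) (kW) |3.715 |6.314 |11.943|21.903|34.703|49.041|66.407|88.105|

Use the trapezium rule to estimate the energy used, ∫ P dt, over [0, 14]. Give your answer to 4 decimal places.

h = 2, n = 7.
(h/2)·[y₀ + 2y₁ + 2y₂ + 2y₃ + 2y₄ + 2y₅ + 2y₆ + y₇] = 1·(472.442) = 472.4420.

472.4420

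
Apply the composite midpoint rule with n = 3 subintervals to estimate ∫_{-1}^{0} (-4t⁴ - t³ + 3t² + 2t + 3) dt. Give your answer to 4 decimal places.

2.4810

h = (0 − (-1))/3 = 0.333333.
Midpoints m₁,…,m₃ = -0.833333, -0.5, -0.166667.
f(m₁)=2.066358, f(m₂)=2.625, f(m₃)=2.751543.
h·[f(m₁) + f(m₂) + f(m₃)] = 0.333333·(7.442901) = 2.4810.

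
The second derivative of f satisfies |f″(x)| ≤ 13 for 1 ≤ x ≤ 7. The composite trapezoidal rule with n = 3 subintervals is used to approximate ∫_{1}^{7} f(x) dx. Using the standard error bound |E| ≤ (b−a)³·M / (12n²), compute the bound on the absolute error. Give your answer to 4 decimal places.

|E| ≤ (6)³·13 / (12·3²) = 2808/108 = 26.0000.

26.0000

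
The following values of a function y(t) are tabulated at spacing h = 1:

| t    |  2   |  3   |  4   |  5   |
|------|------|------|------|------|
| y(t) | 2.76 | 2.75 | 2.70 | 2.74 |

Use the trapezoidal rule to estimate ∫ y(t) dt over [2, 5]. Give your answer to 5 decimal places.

h = 1, n = 3.
(h/2)·[y₀ + 2y₁ + 2y₂ + y₃] = 0.5·(16.40) = 8.20000.

8.20000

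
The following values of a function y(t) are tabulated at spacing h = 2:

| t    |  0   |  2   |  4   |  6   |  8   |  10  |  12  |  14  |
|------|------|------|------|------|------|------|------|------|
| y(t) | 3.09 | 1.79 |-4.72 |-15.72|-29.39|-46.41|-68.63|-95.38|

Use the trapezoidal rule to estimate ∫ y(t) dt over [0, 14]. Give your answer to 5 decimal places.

h = 2, n = 7.
(h/2)·[y₀ + 2y₁ + 2y₂ + 2y₃ + 2y₄ + 2y₅ + 2y₆ + y₇] = 1·(-418.45) = -418.45000.

-418.45000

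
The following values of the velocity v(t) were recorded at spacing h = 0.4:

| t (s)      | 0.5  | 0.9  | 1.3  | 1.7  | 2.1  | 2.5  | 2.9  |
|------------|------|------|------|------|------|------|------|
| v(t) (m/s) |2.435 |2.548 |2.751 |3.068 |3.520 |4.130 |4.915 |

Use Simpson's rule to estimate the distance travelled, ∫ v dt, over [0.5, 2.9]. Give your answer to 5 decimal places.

7.85013

h = 0.4, n = 6.
(h/3)·[y₀ + 4y₁ + 2y₂ + 4y₃ + 2y₄ + 4y₅ + y₆] = 0.133333·(58.876) = 7.85013.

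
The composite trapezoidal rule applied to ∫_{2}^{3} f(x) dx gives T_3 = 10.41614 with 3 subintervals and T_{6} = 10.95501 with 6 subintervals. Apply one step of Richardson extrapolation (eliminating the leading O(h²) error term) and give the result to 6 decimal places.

11.134633

R = (4·T_{6} − T_3) / 3 = (4·10.95501 − 10.41614)/3 = (33.40390)/3 = 11.134633.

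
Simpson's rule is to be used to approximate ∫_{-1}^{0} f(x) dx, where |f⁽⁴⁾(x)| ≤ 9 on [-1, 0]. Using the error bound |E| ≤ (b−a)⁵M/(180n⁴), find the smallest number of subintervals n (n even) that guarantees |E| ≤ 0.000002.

Need 9/(180n⁴) ≤ 0.000002.
n⁴ ≥ 9/(180·0.000002) = 25000 ⇒ n ≥ 12.5743, so the smallest even n is 14. (n must be even for Simpson's rule.)

14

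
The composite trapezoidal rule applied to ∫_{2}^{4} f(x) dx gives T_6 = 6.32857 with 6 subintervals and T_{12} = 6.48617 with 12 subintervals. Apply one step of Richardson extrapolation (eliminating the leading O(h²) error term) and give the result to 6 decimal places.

R = (4·T_{12} − T_6) / 3 = (4·6.48617 − 6.32857)/3 = (19.61611)/3 = 6.538703.

6.538703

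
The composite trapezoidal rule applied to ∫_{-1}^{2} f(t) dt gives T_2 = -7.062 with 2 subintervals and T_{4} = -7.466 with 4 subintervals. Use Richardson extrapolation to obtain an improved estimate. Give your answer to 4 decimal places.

-7.6007

R = (4·T_{4} − T_2) / 3 = (4·(-7.466) − (-7.062))/3 = (-22.802)/3 = -7.6007.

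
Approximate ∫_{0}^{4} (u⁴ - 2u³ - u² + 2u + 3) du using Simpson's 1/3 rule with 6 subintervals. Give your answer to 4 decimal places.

83.5720

h = (4 − 0)/6 = 0.666667.
Nodes u₀,…,u₆ = 0, 0.666667, 1.333333, 2, 2.666667, 3.333333, 4.
f(u) = u⁴ - 2u³ - u² + 2u + 3: f₀=3, f₁=3.493827, f₂=2.308642, f₃=3, f₄=13.864198, f₅=47.938272, f₆=123.
(h/3)·[f₀ + 4f₁ + 2f₂ + 4f₃ + 2f₄ + 4f₅ + f₆] = 0.222222·(376.074074) = 83.5720.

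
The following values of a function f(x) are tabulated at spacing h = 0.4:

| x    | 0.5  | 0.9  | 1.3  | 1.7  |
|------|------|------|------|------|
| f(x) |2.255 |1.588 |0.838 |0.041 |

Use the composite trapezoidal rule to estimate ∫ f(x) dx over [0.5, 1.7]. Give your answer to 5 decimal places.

h = 0.4, n = 3.
(h/2)·[y₀ + 2y₁ + 2y₂ + y₃] = 0.2·(7.148) = 1.42960.

1.42960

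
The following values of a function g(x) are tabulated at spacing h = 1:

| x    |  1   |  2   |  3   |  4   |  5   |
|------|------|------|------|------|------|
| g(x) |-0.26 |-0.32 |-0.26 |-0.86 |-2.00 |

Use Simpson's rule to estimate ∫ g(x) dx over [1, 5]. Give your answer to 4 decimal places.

h = 1, n = 4.
(h/3)·[y₀ + 4y₁ + 2y₂ + 4y₃ + y₄] = 0.333333·(-7.50) = -2.5000.

-2.5000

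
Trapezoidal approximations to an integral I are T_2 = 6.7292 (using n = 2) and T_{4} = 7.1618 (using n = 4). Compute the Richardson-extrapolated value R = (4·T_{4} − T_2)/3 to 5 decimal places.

7.30600

R = (4·T_{4} − T_2) / 3 = (4·7.1618 − 6.7292)/3 = (21.9180)/3 = 7.30600.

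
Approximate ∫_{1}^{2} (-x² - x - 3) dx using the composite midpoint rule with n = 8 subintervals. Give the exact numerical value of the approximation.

-6.83203125

h = (2 − 1)/8 = 0.125.
Midpoints m₁,…,m₈ = 1.0625, 1.1875, 1.3125, 1.4375, 1.5625, 1.6875, 1.8125, 1.9375.
f(m₁)=-5.19140625, f(m₂)=-5.59765625, f(m₃)=-6.03515625, f(m₄)=-6.50390625, f(m₅)=-7.00390625, f(m₆)=-7.53515625, f(m₇)=-8.09765625, f(m₈)=-8.69140625.
h·[f(m₁) + f(m₂) + f(m₃) + f(m₄) + f(m₅) + f(m₆) + f(m₇) + f(m₈)] = 0.125·(-54.65625) = -6.83203125.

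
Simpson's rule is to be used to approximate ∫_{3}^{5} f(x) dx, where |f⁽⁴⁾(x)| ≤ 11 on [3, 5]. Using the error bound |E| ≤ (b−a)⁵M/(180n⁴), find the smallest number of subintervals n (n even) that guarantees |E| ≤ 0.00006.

Need 352/(180n⁴) ≤ 0.00006.
n⁴ ≥ 352/(180·0.00006) = 32592.6 ⇒ n ≥ 13.4363, so the smallest even n is 14. (n must be even for Simpson's rule.)

14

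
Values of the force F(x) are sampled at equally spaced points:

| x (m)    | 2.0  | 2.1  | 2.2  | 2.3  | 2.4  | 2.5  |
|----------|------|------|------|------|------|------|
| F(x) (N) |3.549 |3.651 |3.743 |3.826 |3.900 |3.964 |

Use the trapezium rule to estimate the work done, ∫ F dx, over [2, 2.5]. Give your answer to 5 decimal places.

1.88765

h = 0.1, n = 5.
(h/2)·[y₀ + 2y₁ + 2y₂ + 2y₃ + 2y₄ + y₅] = 0.05·(37.753) = 1.88765.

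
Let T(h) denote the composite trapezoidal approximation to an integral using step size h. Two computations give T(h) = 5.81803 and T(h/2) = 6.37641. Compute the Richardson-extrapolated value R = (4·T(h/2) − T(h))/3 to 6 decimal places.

6.562537

R = (4·T(h/2) − T(h)) / 3 = (4·6.37641 − 5.81803)/3 = (19.68761)/3 = 6.562537.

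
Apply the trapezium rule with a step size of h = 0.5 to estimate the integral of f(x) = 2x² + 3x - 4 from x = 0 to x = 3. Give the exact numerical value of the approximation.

19.75

h = (3 − 0)/6 = 0.5.
Nodes x₀,…,x₆ = 0, 0.5, 1, 1.5, 2, 2.5, 3.
f(x) = 2x² + 3x - 4: f₀=-4, f₁=-2, f₂=1, f₃=5, f₄=10, f₅=16, f₆=23.
(h/2)·[f₀ + 2f₁ + 2f₂ + 2f₃ + 2f₄ + 2f₅ + f₆] = 0.25·(79) = 19.75.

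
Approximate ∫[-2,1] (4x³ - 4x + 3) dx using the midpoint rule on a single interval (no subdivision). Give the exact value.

M = (b−a)·f(-0.5) = 3·(4.5) = 13.5.

13.5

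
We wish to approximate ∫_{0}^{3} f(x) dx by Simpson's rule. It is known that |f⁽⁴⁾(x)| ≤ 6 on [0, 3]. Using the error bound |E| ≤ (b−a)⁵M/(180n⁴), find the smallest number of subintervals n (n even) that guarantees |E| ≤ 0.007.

6

Need 1458/(180n⁴) ≤ 0.007.
n⁴ ≥ 1458/(180·0.007) = 1157.14 ⇒ n ≥ 5.8324, so the smallest even n is 6. (n must be even for Simpson's rule.)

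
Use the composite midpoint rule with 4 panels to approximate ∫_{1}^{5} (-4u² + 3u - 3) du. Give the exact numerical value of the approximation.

-140

h = (5 − 1)/4 = 1.
Midpoints m₁,…,m₄ = 1.5, 2.5, 3.5, 4.5.
f(m₁)=-7.5, f(m₂)=-20.5, f(m₃)=-41.5, f(m₄)=-70.5.
h·[f(m₁) + f(m₂) + f(m₃) + f(m₄)] = 1·(-140) = -140.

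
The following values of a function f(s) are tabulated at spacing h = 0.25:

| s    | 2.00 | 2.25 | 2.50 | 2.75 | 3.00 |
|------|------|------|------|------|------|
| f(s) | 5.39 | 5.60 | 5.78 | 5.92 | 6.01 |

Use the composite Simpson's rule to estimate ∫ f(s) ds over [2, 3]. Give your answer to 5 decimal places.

5.75333

h = 0.25, n = 4.
(h/3)·[y₀ + 4y₁ + 2y₂ + 4y₃ + y₄] = 0.083333·(69.04) = 5.75333.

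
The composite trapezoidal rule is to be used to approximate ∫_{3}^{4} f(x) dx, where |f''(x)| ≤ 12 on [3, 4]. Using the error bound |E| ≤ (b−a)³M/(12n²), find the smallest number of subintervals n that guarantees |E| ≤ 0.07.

4

Need 12/(12n²) ≤ 0.07.
n² ≥ 12/(12·0.07) = 14.2857 ⇒ n ≥ 3.7796, so the smallest n is 4.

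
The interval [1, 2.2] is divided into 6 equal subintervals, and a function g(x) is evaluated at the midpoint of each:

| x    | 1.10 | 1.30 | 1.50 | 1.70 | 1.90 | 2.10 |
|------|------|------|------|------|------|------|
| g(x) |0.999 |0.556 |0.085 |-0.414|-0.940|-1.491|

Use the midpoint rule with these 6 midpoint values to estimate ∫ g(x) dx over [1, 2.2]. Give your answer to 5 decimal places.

-0.24100

h = 0.2, n = 6.
h·[y(m₁) + y(m₂) + y(m₃) + y(m₄) + y(m₅) + y(m₆)] = 0.2·(-1.205) = -0.24100.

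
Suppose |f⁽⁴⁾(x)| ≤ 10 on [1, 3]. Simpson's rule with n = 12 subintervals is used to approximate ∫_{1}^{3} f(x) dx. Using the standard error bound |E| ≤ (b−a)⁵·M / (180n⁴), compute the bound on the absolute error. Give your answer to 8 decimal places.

|E| ≤ (2)⁵·10 / (180·12⁴) = 320/3732480 = 0.00008573.

0.00008573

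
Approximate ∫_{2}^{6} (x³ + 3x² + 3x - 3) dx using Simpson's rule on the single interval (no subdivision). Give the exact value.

S = (b−a)/6 · [f(2) + 4f(4) + f(6)] = 0.666667·[23 + 4·121 + 339] = 564.

564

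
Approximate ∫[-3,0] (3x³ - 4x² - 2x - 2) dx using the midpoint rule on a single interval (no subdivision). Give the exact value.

-54.375

M = (b−a)·f(-1.5) = 3·(-18.125) = -54.375.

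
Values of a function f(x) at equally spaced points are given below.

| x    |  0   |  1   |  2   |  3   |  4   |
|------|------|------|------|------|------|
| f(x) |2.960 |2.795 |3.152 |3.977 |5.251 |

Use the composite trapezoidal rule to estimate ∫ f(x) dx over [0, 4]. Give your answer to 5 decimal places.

h = 1, n = 4.
(h/2)·[y₀ + 2y₁ + 2y₂ + 2y₃ + y₄] = 0.5·(28.059) = 14.02950.

14.02950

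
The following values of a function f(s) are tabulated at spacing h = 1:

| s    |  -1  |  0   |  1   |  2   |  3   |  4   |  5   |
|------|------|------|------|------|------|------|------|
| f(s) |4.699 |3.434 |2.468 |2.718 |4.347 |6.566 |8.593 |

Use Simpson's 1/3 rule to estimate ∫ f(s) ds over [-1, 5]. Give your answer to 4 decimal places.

h = 1, n = 6.
(h/3)·[y₀ + 4y₁ + 2y₂ + 4y₃ + 2y₄ + 4y₅ + y₆] = 0.333333·(77.794) = 25.9313.

25.9313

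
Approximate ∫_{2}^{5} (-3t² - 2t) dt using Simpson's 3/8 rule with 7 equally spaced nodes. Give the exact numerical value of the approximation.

h = (5 − 2)/6 = 0.5.
Nodes t₀,…,t₆ = 2, 2.5, 3, 3.5, 4, 4.5, 5.
f(t) = -3t² - 2t: f₀=-16, f₁=-23.75, f₂=-33, f₃=-43.75, f₄=-56, f₅=-69.75, f₆=-85.
(3h/8)·[f₀ + 3f₁ + 3f₂ + 2f₃ + 3f₄ + 3f₅ + f₆] = 0.1875·(-736) = -138.

-138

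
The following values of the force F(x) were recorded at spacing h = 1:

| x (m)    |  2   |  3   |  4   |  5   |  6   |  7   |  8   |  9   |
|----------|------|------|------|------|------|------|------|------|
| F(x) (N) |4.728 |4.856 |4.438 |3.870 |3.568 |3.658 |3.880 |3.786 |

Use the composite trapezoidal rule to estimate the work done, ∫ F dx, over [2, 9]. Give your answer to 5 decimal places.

h = 1, n = 7.
(h/2)·[y₀ + 2y₁ + 2y₂ + 2y₃ + 2y₄ + 2y₅ + 2y₆ + y₇] = 0.5·(57.054) = 28.52700.

28.52700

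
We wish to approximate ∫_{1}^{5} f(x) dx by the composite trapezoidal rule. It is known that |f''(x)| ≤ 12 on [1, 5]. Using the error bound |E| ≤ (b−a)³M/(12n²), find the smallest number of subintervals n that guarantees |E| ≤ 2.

Need 768/(12n²) ≤ 2.
n² ≥ 768/(12·2) = 32 ⇒ n ≥ 5.6569, so the smallest n is 6.

6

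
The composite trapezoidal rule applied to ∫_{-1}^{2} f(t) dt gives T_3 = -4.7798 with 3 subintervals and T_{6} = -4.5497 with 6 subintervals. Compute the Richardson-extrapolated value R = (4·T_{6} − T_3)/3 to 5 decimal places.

R = (4·T_{6} − T_3) / 3 = (4·(-4.5497) − (-4.7798))/3 = (-13.4190)/3 = -4.47300.

-4.47300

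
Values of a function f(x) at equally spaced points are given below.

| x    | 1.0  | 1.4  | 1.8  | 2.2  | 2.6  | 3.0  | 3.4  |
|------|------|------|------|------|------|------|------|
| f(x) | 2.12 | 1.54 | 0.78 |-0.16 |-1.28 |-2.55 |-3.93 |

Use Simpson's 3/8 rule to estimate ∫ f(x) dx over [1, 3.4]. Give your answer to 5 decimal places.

-0.99900

h = 0.4, n = 6.
(3h/8)·[y₀ + 3y₁ + 3y₂ + 2y₃ + 3y₄ + 3y₅ + y₆] = 0.15·(-6.66) = -0.99900.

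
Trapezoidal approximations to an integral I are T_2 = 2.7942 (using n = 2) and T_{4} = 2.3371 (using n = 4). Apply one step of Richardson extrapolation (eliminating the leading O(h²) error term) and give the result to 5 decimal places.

2.18473

R = (4·T_{4} − T_2) / 3 = (4·2.3371 − 2.7942)/3 = (6.5542)/3 = 2.18473.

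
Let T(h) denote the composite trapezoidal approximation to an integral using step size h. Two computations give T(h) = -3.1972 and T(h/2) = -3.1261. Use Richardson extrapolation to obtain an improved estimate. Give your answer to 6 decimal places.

R = (4·T(h/2) − T(h)) / 3 = (4·(-3.1261) − (-3.1972))/3 = (-9.3072)/3 = -3.102400.

-3.102400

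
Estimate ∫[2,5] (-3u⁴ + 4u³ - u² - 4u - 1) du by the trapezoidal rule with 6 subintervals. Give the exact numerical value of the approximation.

-1354.90625

h = (5 − 2)/6 = 0.5.
Nodes u₀,…,u₆ = 2, 2.5, 3, 3.5, 4, 4.5, 5.
f(u) = -3u⁴ + 4u³ - u² - 4u - 1: f₀=-29, f₁=-71.9375, f₂=-157, f₃=-305.9375, f₄=-545, f₅=-904.9375, f₆=-1421.
(h/2)·[f₀ + 2f₁ + 2f₂ + 2f₃ + 2f₄ + 2f₅ + f₆] = 0.25·(-5419.625) = -1354.90625.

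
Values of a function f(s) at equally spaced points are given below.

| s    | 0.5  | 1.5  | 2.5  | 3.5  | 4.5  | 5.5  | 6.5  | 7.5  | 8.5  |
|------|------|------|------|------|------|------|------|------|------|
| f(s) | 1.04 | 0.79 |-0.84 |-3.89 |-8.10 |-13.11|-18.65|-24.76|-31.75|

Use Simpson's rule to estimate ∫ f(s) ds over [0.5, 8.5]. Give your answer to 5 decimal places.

-83.25667

h = 1, n = 8.
(h/3)·[y₀ + 4y₁ + 2y₂ + 4y₃ + 2y₄ + 4y₅ + 2y₆ + 4y₇ + y₈] = 0.333333·(-249.77) = -83.25667.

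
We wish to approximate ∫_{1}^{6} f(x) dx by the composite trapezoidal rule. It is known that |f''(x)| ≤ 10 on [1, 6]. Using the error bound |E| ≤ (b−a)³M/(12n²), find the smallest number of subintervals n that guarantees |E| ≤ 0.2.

Need 1250/(12n²) ≤ 0.2.
n² ≥ 1250/(12·0.2) = 520.833 ⇒ n ≥ 22.8218, so the smallest n is 23.

23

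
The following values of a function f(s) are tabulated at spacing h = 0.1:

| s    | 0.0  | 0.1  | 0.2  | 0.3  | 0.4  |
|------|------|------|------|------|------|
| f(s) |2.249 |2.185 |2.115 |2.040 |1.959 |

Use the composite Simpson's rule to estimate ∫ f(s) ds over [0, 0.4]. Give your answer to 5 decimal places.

0.84460

h = 0.1, n = 4.
(h/3)·[y₀ + 4y₁ + 2y₂ + 4y₃ + y₄] = 0.033333·(25.338) = 0.84460.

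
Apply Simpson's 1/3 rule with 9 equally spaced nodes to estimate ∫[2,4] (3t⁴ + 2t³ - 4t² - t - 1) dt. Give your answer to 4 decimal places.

632.5365

h = (4 − 2)/8 = 0.25.
Nodes t₀,…,t₈ = 2, 2.25, 2.5, 2.75, 3, 3.25, 3.5, 3.75, 4.
f(t) = 3t⁴ + 2t³ - 4t² - t - 1: f₀=45, f₁=76.16796875, f₂=119.9375, f₃=179.16796875, f₄=257, f₅=356.85546875, f₆=482.4375, f₇=637.73046875, f₈=827.
(h/3)·[f₀ + 4f₁ + 2f₂ + 4f₃ + 2f₄ + 4f₅ + 2f₆ + 4f₇ + f₈] = 0.083333·(7590.4375) = 632.5365.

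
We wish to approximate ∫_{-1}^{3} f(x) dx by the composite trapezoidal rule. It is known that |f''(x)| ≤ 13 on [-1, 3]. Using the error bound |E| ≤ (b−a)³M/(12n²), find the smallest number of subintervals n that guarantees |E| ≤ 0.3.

Need 832/(12n²) ≤ 0.3.
n² ≥ 832/(12·0.3) = 231.111 ⇒ n ≥ 15.2023, so the smallest n is 16.

16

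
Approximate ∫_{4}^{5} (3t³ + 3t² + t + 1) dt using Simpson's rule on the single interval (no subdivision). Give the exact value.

S = (b−a)/6 · [f(4) + 4f(4.5) + f(5)] = 0.166667·[245 + 4·339.625 + 456] = 343.25.

343.25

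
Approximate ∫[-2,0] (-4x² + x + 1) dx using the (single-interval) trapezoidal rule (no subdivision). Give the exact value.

T = (b−a)/2 · [f(-2) + f(0)] = 1·[(-17) + 1] = -16.

-16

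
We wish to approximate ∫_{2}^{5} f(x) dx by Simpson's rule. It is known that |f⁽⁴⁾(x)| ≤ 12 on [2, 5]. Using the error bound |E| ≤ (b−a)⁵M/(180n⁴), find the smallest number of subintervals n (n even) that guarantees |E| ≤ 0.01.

Need 2916/(180n⁴) ≤ 0.01.
n⁴ ≥ 2916/(180·0.01) = 1620 ⇒ n ≥ 6.3442, so the smallest even n is 8. (n must be even for Simpson's rule.)

8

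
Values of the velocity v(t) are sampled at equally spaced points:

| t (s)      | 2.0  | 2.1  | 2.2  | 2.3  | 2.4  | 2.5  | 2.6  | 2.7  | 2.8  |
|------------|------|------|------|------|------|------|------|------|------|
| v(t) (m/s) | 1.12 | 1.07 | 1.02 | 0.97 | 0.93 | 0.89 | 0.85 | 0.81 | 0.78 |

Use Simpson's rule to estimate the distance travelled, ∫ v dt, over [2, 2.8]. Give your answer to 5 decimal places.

0.74867

h = 0.1, n = 8.
(h/3)·[y₀ + 4y₁ + 2y₂ + 4y₃ + 2y₄ + 4y₅ + 2y₆ + 4y₇ + y₈] = 0.033333·(22.46) = 0.74867.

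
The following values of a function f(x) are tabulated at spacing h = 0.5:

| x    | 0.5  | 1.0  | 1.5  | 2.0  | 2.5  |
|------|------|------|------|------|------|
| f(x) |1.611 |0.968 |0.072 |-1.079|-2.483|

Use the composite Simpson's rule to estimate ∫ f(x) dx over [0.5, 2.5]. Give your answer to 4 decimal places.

h = 0.5, n = 4.
(h/3)·[y₀ + 4y₁ + 2y₂ + 4y₃ + y₄] = 0.166667·(-1.172) = -0.1953.

-0.1953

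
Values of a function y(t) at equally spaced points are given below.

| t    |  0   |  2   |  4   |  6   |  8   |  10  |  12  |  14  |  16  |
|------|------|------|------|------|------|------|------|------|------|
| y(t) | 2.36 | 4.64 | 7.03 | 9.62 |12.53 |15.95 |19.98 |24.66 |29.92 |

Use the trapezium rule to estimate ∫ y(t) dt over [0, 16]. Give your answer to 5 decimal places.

221.10000

h = 2, n = 8.
(h/2)·[y₀ + 2y₁ + 2y₂ + 2y₃ + 2y₄ + 2y₅ + 2y₆ + 2y₇ + y₈] = 1·(221.10) = 221.10000.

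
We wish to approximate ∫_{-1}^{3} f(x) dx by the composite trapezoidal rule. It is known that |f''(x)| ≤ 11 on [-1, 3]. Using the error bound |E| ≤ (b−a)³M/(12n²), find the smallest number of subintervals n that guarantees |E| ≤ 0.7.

Need 704/(12n²) ≤ 0.7.
n² ≥ 704/(12·0.7) = 83.8095 ⇒ n ≥ 9.1548, so the smallest n is 10.

10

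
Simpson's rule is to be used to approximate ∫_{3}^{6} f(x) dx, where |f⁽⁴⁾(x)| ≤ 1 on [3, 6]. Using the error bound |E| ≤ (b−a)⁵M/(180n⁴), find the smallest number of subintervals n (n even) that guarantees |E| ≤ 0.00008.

Need 243/(180n⁴) ≤ 0.00008.
n⁴ ≥ 243/(180·0.00008) = 16875 ⇒ n ≥ 11.3975, so the smallest even n is 12. (n must be even for Simpson's rule.)

12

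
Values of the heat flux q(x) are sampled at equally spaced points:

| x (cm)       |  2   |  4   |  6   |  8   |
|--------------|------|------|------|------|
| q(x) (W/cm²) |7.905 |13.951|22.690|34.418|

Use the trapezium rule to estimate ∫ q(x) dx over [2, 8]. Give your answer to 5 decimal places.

115.60500

h = 2, n = 3.
(h/2)·[y₀ + 2y₁ + 2y₂ + y₃] = 1·(115.605) = 115.60500.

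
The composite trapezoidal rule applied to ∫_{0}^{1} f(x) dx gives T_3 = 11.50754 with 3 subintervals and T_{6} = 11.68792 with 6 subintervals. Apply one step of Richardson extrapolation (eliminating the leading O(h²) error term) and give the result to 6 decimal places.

R = (4·T_{6} − T_3) / 3 = (4·11.68792 − 11.50754)/3 = (35.24414)/3 = 11.748047.

11.748047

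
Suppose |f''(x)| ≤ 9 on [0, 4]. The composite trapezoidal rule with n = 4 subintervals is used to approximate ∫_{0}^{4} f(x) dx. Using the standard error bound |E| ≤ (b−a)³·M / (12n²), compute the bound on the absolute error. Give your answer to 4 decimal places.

|E| ≤ (4)³·9 / (12·4²) = 576/192 = 3.0000.

3.0000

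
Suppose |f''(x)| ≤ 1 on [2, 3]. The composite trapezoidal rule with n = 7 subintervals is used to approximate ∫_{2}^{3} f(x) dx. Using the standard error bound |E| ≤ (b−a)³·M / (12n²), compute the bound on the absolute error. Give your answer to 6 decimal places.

|E| ≤ (1)³·1 / (12·7²) = 1/588 = 0.001701.

0.001701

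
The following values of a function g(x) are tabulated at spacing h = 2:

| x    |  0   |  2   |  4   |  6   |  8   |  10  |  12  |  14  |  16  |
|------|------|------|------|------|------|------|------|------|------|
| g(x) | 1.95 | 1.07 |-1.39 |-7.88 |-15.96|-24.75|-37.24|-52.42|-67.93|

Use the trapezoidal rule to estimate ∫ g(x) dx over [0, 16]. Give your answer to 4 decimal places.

-343.1200

h = 2, n = 8.
(h/2)·[y₀ + 2y₁ + 2y₂ + 2y₃ + 2y₄ + 2y₅ + 2y₆ + 2y₇ + y₈] = 1·(-343.12) = -343.1200.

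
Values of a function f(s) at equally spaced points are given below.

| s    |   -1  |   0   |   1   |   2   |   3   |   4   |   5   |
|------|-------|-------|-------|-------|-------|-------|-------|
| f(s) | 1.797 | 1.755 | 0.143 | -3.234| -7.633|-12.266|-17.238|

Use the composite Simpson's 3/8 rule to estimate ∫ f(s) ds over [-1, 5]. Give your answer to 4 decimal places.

-28.4670

h = 1, n = 6.
(3h/8)·[y₀ + 3y₁ + 3y₂ + 2y₃ + 3y₄ + 3y₅ + y₆] = 0.375·(-75.912) = -28.4670.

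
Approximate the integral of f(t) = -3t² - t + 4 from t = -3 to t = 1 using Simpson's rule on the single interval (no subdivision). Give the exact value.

S = (b−a)/6 · [f(-3) + 4f(-1) + f(1)] = 0.666667·[(-20) + 4·2 + 0] = -8.

-8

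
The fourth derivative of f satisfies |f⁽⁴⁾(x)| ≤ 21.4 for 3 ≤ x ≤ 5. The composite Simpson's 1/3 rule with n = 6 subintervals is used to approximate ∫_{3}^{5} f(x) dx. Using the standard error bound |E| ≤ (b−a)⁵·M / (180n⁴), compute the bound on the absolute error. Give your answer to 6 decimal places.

|E| ≤ (2)⁵·21.4 / (180·6⁴) = 684.8/233280 = 0.002936.

0.002936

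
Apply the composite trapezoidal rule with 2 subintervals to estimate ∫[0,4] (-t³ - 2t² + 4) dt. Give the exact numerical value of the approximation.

-112

h = (4 − 0)/2 = 2.
Nodes t₀,…,t₂ = 0, 2, 4.
f(t) = -t³ - 2t² + 4: f₀=4, f₁=-12, f₂=-92.
(h/2)·[f₀ + 2f₁ + f₂] = 1·(-112) = -112.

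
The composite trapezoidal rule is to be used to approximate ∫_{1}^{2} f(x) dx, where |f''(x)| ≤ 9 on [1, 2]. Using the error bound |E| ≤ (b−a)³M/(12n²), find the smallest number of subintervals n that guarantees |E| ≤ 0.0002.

62

Need 9/(12n²) ≤ 0.0002.
n² ≥ 9/(12·0.0002) = 3750 ⇒ n ≥ 61.2372, so the smallest n is 62.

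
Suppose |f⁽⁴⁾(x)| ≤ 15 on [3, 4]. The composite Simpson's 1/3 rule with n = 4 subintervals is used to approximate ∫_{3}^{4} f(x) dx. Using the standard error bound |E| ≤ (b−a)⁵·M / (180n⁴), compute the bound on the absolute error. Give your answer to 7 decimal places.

|E| ≤ (1)⁵·15 / (180·4⁴) = 15/46080 = 0.0003255.

0.0003255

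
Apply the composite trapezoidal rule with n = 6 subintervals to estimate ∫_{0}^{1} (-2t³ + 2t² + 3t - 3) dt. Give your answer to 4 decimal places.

-1.3380

h = (1 − 0)/6 = 0.166667.
Nodes t₀,…,t₆ = 0, 0.166667, 0.333333, 0.5, 0.666667, 0.833333, 1.
f(t) = -2t³ + 2t² + 3t - 3: f₀=-3, f₁=-2.453704, f₂=-1.851852, f₃=-1.25, f₄=-0.703704, f₅=-0.268519, f₆=0.
(h/2)·[f₀ + 2f₁ + 2f₂ + 2f₃ + 2f₄ + 2f₅ + f₆] = 0.083333·(-16.055556) = -1.3380.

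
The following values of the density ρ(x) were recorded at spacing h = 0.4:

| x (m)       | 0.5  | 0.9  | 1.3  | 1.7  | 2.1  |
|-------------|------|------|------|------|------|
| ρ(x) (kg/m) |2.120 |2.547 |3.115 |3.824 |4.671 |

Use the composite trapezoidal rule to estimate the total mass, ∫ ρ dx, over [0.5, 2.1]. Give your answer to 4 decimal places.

5.1526

h = 0.4, n = 4.
(h/2)·[y₀ + 2y₁ + 2y₂ + 2y₃ + y₄] = 0.2·(25.763) = 5.1526.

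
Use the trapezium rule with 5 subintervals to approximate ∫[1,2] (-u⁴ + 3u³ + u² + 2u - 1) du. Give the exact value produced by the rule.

9.38672

h = (2 − 1)/5 = 0.2.
Nodes u₀,…,u₅ = 1, 1.2, 1.4, 1.6, 1.8, 2.
f(u) = -u⁴ + 3u³ + u² + 2u - 1: f₀=4, f₁=5.9504, f₂=8.1504, f₃=10.4944, f₄=12.8384, f₅=15.
(h/2)·[f₀ + 2f₁ + 2f₂ + 2f₃ + 2f₄ + f₅] = 0.1·(93.8672) = 9.38672.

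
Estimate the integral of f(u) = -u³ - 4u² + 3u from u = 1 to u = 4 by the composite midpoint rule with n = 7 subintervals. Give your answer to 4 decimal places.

h = (4 − 1)/7 = 0.428571.
Midpoints m₁,…,m₇ = 1.214286, 1.642857, 2.071429, 2.5, 2.928571, 3.357143, 3.785714.
f(m₁)=-4.045554, f(m₂)=-10.301385, f(m₃)=-19.837099, f(m₄)=-33.125, f(m₅)=-50.637391, f(m₆)=-72.846574, f(m₇)=-100.224854.
h·[f(m₁) + f(m₂) + f(m₃) + f(m₄) + f(m₅) + f(m₆) + f(m₇)] = 0.428571·(-291.017857) = -124.7219.

-124.7219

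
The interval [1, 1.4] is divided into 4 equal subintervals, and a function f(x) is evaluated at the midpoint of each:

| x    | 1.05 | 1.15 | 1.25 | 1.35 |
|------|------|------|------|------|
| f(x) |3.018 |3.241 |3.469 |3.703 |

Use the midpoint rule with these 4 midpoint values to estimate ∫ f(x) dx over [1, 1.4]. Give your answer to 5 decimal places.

h = 0.1, n = 4.
h·[y(m₁) + y(m₂) + y(m₃) + y(m₄)] = 0.1·(13.431) = 1.34310.

1.34310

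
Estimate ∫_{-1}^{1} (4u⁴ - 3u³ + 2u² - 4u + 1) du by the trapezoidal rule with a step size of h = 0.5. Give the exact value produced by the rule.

5.75

h = (1 − (-1))/4 = 0.5.
Nodes u₀,…,u₄ = -1, -0.5, 0, 0.5, 1.
f(u) = 4u⁴ - 3u³ + 2u² - 4u + 1: f₀=14, f₁=4.125, f₂=1, f₃=-0.625, f₄=0.
(h/2)·[f₀ + 2f₁ + 2f₂ + 2f₃ + f₄] = 0.25·(23) = 5.75.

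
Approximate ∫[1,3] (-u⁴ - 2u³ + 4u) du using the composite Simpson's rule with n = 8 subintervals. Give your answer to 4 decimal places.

-72.4010

h = (3 − 1)/8 = 0.25.
Nodes u₀,…,u₈ = 1, 1.25, 1.5, 1.75, 2, 2.25, 2.5, 2.75, 3.
f(u) = -u⁴ - 2u³ + 4u: f₀=1, f₁=-1.34765625, f₂=-5.8125, f₃=-13.09765625, f₄=-24, f₅=-39.41015625, f₆=-60.3125, f₇=-87.78515625, f₈=-123.
(h/3)·[f₀ + 4f₁ + 2f₂ + 4f₃ + 2f₄ + 4f₅ + 2f₆ + 4f₇ + f₈] = 0.083333·(-868.8125) = -72.4010.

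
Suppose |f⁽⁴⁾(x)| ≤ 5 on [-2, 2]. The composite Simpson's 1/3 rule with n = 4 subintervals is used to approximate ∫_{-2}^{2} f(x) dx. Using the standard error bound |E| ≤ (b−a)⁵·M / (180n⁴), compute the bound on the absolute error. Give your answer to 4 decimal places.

|E| ≤ (4)⁵·5 / (180·4⁴) = 5120/46080 = 0.1111.

0.1111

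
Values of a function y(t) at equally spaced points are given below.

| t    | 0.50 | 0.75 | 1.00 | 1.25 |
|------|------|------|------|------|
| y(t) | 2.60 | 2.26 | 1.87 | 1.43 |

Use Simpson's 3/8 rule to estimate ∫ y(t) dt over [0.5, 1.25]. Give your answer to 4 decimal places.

1.5394

h = 0.25, n = 3.
(3h/8)·[y₀ + 3y₁ + 3y₂ + y₃] = 0.09375·(16.42) = 1.5394.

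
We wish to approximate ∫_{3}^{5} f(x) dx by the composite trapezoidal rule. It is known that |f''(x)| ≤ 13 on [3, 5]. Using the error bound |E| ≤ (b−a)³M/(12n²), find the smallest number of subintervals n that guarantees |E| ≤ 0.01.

30

Need 104/(12n²) ≤ 0.01.
n² ≥ 104/(12·0.01) = 866.667 ⇒ n ≥ 29.4392, so the smallest n is 30.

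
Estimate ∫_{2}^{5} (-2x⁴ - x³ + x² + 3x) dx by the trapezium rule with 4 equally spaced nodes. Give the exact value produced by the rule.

-1401.5

h = (5 − 2)/3 = 1.
Nodes x₀,…,x₃ = 2, 3, 4, 5.
f(x) = -2x⁴ - x³ + x² + 3x: f₀=-30, f₁=-171, f₂=-548, f₃=-1335.
(h/2)·[f₀ + 2f₁ + 2f₂ + f₃] = 0.5·(-2803) = -1401.5.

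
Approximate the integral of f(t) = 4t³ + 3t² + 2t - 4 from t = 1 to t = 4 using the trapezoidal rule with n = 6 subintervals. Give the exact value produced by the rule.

h = (4 − 1)/6 = 0.5.
Nodes t₀,…,t₆ = 1, 1.5, 2, 2.5, 3, 3.5, 4.
f(t) = 4t³ + 3t² + 2t - 4: f₀=5, f₁=19.25, f₂=44, f₃=82.25, f₄=137, f₅=211.25, f₆=308.
(h/2)·[f₀ + 2f₁ + 2f₂ + 2f₃ + 2f₄ + 2f₅ + f₆] = 0.25·(1300.5) = 325.125.

325.125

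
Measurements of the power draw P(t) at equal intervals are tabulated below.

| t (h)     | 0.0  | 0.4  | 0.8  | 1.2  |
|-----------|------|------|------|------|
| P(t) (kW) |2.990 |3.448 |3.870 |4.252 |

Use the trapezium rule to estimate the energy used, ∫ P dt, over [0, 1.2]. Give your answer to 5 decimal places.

h = 0.4, n = 3.
(h/2)·[y₀ + 2y₁ + 2y₂ + y₃] = 0.2·(21.878) = 4.37560.

4.37560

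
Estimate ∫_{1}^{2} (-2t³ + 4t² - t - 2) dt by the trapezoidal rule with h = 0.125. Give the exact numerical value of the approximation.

-1.6796875

h = (2 − 1)/8 = 0.125.
Nodes t₀,…,t₈ = 1, 1.125, 1.25, 1.375, 1.5, 1.625, 1.75, 1.875, 2.
f(t) = -2t³ + 4t² - t - 2: f₀=-1, f₁=-0.91015625, f₂=-0.90625, f₃=-1.01171875, f₄=-1.25, f₅=-1.64453125, f₆=-2.21875, f₇=-2.99609375, f₈=-4.
(h/2)·[f₀ + 2f₁ + 2f₂ + 2f₃ + 2f₄ + 2f₅ + 2f₆ + 2f₇ + f₈] = 0.0625·(-26.875) = -1.6796875.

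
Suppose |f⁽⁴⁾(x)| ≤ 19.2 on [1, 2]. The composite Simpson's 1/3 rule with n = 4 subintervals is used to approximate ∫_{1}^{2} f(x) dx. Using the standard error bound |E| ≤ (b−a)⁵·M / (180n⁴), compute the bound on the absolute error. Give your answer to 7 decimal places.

0.0004167

|E| ≤ (1)⁵·19.2 / (180·4⁴) = 19.2/46080 = 0.0004167.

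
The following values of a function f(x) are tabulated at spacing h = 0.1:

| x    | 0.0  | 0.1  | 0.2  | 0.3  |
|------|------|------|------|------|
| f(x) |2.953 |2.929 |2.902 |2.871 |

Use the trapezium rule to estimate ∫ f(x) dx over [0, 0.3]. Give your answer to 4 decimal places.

0.8743

h = 0.1, n = 3.
(h/2)·[y₀ + 2y₁ + 2y₂ + y₃] = 0.05·(17.486) = 0.8743.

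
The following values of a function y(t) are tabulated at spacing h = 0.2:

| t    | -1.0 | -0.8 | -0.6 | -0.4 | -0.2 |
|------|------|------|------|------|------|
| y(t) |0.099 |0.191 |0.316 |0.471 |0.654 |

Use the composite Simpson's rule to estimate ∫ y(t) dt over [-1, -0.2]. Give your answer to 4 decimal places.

0.2689

h = 0.2, n = 4.
(h/3)·[y₀ + 4y₁ + 2y₂ + 4y₃ + y₄] = 0.066667·(4.033) = 0.2689.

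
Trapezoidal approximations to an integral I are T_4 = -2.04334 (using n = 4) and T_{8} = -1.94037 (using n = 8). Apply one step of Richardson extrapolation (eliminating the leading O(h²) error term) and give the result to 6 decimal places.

R = (4·T_{8} − T_4) / 3 = (4·(-1.94037) − (-2.04334))/3 = (-5.71814)/3 = -1.906047.

-1.906047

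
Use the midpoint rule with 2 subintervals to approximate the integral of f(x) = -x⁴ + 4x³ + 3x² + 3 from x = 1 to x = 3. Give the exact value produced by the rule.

63.375

h = (3 − 1)/2 = 1.
Midpoints m₁,…,m₂ = 1.5, 2.5.
f(m₁)=18.1875, f(m₂)=45.1875.
h·[f(m₁) + f(m₂)] = 1·(63.375) = 63.375.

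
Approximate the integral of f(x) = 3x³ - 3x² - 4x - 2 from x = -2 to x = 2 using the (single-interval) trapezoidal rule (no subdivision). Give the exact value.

-56

T = (b−a)/2 · [f(-2) + f(2)] = 2·[(-30) + 2] = -56.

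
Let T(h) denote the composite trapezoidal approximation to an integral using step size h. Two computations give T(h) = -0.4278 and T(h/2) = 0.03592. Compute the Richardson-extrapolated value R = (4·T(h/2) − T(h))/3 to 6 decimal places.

0.190493

R = (4·T(h/2) − T(h)) / 3 = (4·0.03592 − (-0.4278))/3 = (0.57148)/3 = 0.190493.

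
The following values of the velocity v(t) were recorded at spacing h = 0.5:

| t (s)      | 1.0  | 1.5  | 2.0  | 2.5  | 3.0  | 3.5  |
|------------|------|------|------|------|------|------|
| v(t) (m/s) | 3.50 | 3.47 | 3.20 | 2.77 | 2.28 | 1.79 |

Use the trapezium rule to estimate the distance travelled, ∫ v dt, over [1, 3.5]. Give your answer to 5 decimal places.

7.18250

h = 0.5, n = 5.
(h/2)·[y₀ + 2y₁ + 2y₂ + 2y₃ + 2y₄ + y₅] = 0.25·(28.73) = 7.18250.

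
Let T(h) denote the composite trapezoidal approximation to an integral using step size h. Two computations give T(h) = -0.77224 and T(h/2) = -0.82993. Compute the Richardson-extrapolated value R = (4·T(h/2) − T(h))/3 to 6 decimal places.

-0.849160

R = (4·T(h/2) − T(h)) / 3 = (4·(-0.82993) − (-0.77224))/3 = (-2.54748)/3 = -0.849160.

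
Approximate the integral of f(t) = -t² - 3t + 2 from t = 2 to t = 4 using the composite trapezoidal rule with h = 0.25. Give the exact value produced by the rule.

-32.6875

h = (4 − 2)/8 = 0.25.
Nodes t₀,…,t₈ = 2, 2.25, 2.5, 2.75, 3, 3.25, 3.5, 3.75, 4.
f(t) = -t² - 3t + 2: f₀=-8, f₁=-9.8125, f₂=-11.75, f₃=-13.8125, f₄=-16, f₅=-18.3125, f₆=-20.75, f₇=-23.3125, f₈=-26.
(h/2)·[f₀ + 2f₁ + 2f₂ + 2f₃ + 2f₄ + 2f₅ + 2f₆ + 2f₇ + f₈] = 0.125·(-261.5) = -32.6875.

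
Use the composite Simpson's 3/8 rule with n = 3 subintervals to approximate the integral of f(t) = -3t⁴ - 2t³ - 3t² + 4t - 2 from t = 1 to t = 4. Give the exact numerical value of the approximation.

h = (4 − 1)/3 = 1.
Nodes t₀,…,t₃ = 1, 2, 3, 4.
f(t) = -3t⁴ - 2t³ - 3t² + 4t - 2: f₀=-6, f₁=-70, f₂=-314, f₃=-930.
(3h/8)·[f₀ + 3f₁ + 3f₂ + f₃] = 0.375·(-2088) = -783.

-783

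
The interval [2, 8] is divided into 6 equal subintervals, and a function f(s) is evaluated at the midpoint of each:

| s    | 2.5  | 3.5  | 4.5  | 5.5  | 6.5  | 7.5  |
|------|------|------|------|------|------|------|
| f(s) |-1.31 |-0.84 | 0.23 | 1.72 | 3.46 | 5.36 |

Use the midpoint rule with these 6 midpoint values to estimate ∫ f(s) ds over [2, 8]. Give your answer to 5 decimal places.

8.62000

h = 1, n = 6.
h·[y(m₁) + y(m₂) + y(m₃) + y(m₄) + y(m₅) + y(m₆)] = 1·(8.62) = 8.62000.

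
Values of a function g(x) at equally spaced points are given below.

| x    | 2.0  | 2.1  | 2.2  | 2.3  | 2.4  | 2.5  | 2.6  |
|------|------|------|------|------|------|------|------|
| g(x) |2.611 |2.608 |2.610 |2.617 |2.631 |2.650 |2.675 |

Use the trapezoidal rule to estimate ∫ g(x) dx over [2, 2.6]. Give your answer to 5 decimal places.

1.57590

h = 0.1, n = 6.
(h/2)·[y₀ + 2y₁ + 2y₂ + 2y₃ + 2y₄ + 2y₅ + y₆] = 0.05·(31.518) = 1.57590.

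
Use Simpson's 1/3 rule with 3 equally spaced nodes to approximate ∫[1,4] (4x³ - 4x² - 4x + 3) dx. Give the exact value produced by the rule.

h = (4 − 1)/2 = 1.5.
Nodes x₀,…,x₂ = 1, 2.5, 4.
f(x) = 4x³ - 4x² - 4x + 3: f₀=-1, f₁=30.5, f₂=179.
(h/3)·[f₀ + 4f₁ + f₂] = 0.5·(300) = 150.

150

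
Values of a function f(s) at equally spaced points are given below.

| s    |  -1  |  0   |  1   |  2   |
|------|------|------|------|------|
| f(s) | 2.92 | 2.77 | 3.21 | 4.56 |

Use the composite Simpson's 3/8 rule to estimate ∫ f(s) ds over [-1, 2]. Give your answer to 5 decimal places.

9.53250

h = 1, n = 3.
(3h/8)·[y₀ + 3y₁ + 3y₂ + y₃] = 0.375·(25.42) = 9.53250.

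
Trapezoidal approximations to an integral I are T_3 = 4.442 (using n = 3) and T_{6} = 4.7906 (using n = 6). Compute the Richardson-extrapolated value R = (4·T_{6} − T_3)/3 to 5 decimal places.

4.90680

R = (4·T_{6} − T_3) / 3 = (4·4.7906 − 4.442)/3 = (14.7204)/3 = 4.90680.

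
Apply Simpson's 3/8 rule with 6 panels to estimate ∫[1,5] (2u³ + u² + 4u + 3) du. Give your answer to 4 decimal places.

h = (5 − 1)/6 = 0.666667.
Nodes u₀,…,u₆ = 1, 1.666667, 2.333333, 3, 3.666667, 4.333333, 5.
f(u) = 2u³ + u² + 4u + 3: f₀=10, f₁=21.703704, f₂=43.185185, f₃=78, f₄=129.703704, f₅=201.851852, f₆=298.
(3h/8)·[f₀ + 3f₁ + 3f₂ + 2f₃ + 3f₄ + 3f₅ + f₆] = 0.25·(1653.333333) = 413.3333.

413.3333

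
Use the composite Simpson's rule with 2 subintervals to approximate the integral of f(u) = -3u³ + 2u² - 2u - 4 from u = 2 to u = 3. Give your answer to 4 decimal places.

-45.0833

h = (3 − 2)/2 = 0.5.
Nodes u₀,…,u₂ = 2, 2.5, 3.
f(u) = -3u³ + 2u² - 2u - 4: f₀=-24, f₁=-43.375, f₂=-73.
(h/3)·[f₀ + 4f₁ + f₂] = 0.166667·(-270.5) = -45.0833.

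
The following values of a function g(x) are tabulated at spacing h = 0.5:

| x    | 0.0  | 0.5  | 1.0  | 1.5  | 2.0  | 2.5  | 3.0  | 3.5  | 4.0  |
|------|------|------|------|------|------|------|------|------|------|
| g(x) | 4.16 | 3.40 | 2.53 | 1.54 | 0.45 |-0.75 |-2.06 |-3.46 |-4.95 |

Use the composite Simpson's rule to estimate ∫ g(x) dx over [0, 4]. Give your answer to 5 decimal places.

h = 0.5, n = 8.
(h/3)·[y₀ + 4y₁ + 2y₂ + 4y₃ + 2y₄ + 4y₅ + 2y₆ + 4y₇ + y₈] = 0.166667·(3.97) = 0.66167.

0.66167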